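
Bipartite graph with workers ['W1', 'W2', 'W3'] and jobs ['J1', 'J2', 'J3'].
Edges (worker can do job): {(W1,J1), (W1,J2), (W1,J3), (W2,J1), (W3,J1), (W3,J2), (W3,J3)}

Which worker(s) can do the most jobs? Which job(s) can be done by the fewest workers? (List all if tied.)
Most versatile: W1, W3 (3 jobs); Least covered: J2, J3 (2 workers)

Worker degrees (jobs they can do): W1:3, W2:1, W3:3
Job degrees (workers who can do it): J1:3, J2:2, J3:2

Maximum worker degree is 3, achieved by: W1, W3
Minimum job degree is 2, achieved by: J2, J3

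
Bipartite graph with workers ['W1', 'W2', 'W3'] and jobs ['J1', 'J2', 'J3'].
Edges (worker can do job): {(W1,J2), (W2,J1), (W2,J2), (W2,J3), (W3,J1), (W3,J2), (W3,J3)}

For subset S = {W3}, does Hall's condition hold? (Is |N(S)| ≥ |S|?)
Yes: |N(S)| = 3, |S| = 1

Subset S = {W3}
Neighbors N(S) = {J1, J2, J3}

|N(S)| = 3, |S| = 1
Hall's condition: |N(S)| ≥ |S| is satisfied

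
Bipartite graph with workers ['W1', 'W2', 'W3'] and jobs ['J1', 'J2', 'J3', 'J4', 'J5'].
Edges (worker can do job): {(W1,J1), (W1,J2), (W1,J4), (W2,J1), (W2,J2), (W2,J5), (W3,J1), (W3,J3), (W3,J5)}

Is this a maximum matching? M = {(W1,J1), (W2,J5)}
No, size 2 is not maximum

Proposed matching has size 2.
Maximum matching size for this graph: 3.

This is NOT maximum - can be improved to size 3.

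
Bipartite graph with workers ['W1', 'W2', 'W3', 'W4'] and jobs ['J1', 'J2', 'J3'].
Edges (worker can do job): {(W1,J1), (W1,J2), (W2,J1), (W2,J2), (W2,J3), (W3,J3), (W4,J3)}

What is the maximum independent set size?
Maximum independent set = 4

By König's theorem:
- Min vertex cover = Max matching = 3
- Max independent set = Total vertices - Min vertex cover
- Max independent set = 7 - 3 = 4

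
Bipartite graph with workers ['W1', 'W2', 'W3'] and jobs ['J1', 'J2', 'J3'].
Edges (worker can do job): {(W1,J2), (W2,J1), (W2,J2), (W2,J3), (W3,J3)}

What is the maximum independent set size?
Maximum independent set = 3

By König's theorem:
- Min vertex cover = Max matching = 3
- Max independent set = Total vertices - Min vertex cover
- Max independent set = 6 - 3 = 3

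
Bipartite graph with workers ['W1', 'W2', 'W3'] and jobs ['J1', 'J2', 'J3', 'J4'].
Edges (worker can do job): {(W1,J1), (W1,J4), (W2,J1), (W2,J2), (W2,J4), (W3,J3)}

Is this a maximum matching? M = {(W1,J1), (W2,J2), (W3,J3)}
Yes, size 3 is maximum

Proposed matching has size 3.
Maximum matching size for this graph: 3.

This is a maximum matching.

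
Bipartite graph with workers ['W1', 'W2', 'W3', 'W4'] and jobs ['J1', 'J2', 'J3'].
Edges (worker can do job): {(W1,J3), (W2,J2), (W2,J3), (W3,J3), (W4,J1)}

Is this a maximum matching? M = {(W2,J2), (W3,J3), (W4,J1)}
Yes, size 3 is maximum

Proposed matching has size 3.
Maximum matching size for this graph: 3.

This is a maximum matching.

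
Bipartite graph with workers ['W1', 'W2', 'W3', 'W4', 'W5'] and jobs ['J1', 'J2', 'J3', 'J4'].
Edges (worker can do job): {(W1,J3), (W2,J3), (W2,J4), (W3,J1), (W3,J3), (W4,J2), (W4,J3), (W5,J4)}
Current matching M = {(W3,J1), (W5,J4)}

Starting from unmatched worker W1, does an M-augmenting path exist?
Yes: W1 → J3

An M-augmenting path alternates non-matching / matching edges, starting and ending at unmatched vertices.
Path: W1 → J3
(J3 is unmatched in M, so the path is augmenting.)
Flipping edges along this path would increase |M| from 2 to 3.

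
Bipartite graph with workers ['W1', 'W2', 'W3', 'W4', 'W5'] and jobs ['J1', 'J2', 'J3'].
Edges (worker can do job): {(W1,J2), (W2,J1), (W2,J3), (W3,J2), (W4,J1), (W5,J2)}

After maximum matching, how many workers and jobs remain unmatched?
Unmatched: 2 workers, 0 jobs

Maximum matching size: 3
Workers: 5 total, 3 matched, 2 unmatched
Jobs: 3 total, 3 matched, 0 unmatched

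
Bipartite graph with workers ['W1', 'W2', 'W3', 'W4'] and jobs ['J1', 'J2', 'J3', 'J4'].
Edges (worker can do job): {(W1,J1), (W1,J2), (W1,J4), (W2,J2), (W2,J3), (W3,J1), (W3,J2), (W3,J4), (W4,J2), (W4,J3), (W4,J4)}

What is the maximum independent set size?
Maximum independent set = 4

By König's theorem:
- Min vertex cover = Max matching = 4
- Max independent set = Total vertices - Min vertex cover
- Max independent set = 8 - 4 = 4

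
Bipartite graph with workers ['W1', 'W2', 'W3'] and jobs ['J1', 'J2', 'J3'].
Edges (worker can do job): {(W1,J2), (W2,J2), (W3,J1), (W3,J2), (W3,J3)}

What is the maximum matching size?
Maximum matching size = 2

Maximum matching: {(W1,J2), (W3,J1)}
Size: 2

This assigns 2 workers to 2 distinct jobs.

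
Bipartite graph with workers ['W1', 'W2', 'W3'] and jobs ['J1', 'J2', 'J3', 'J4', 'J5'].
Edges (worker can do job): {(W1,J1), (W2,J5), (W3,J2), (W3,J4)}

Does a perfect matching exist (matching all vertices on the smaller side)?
Yes, perfect matching exists (size 3)

Perfect matching: {(W1,J1), (W2,J5), (W3,J2)}
All 3 vertices on the smaller side are matched.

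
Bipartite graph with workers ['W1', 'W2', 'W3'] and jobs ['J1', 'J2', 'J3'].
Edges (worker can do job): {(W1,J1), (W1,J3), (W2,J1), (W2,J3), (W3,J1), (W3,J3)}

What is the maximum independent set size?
Maximum independent set = 4

By König's theorem:
- Min vertex cover = Max matching = 2
- Max independent set = Total vertices - Min vertex cover
- Max independent set = 6 - 2 = 4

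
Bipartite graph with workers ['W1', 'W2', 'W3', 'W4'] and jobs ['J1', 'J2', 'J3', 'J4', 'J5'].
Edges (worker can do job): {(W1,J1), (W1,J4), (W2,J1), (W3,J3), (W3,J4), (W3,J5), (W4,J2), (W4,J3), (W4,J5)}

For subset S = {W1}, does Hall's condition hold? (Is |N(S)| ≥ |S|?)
Yes: |N(S)| = 2, |S| = 1

Subset S = {W1}
Neighbors N(S) = {J1, J4}

|N(S)| = 2, |S| = 1
Hall's condition: |N(S)| ≥ |S| is satisfied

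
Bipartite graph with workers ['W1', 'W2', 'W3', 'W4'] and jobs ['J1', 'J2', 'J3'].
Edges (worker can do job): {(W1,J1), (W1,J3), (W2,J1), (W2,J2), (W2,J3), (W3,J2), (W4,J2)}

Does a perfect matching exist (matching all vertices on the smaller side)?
Yes, perfect matching exists (size 3)

Perfect matching: {(W1,J1), (W2,J3), (W4,J2)}
All 3 vertices on the smaller side are matched.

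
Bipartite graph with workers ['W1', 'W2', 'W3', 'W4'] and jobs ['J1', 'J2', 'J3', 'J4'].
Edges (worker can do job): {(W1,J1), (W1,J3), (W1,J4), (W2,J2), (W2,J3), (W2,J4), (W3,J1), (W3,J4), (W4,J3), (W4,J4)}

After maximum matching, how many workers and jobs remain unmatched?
Unmatched: 0 workers, 0 jobs

Maximum matching size: 4
Workers: 4 total, 4 matched, 0 unmatched
Jobs: 4 total, 4 matched, 0 unmatched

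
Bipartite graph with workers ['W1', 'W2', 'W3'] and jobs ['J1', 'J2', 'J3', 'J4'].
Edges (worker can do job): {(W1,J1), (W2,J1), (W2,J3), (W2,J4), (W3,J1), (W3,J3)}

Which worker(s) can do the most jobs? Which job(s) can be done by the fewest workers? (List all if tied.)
Most versatile: W2 (3 jobs); Least covered: J2 (0 workers)

Worker degrees (jobs they can do): W1:1, W2:3, W3:2
Job degrees (workers who can do it): J1:3, J2:0, J3:2, J4:1

Maximum worker degree is 3, achieved by: W2
Minimum job degree is 0, achieved by: J2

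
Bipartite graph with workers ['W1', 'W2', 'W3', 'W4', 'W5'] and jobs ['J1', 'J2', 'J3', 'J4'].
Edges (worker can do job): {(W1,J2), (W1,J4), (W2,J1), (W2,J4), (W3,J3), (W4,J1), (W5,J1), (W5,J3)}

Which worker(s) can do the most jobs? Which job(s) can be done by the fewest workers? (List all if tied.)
Most versatile: W1, W2, W5 (2 jobs); Least covered: J2 (1 workers)

Worker degrees (jobs they can do): W1:2, W2:2, W3:1, W4:1, W5:2
Job degrees (workers who can do it): J1:3, J2:1, J3:2, J4:2

Maximum worker degree is 2, achieved by: W1, W2, W5
Minimum job degree is 1, achieved by: J2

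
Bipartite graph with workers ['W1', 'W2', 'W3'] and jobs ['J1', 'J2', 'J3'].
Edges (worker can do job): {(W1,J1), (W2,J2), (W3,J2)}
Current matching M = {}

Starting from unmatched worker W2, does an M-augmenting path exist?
Yes: W2 → J2

An M-augmenting path alternates non-matching / matching edges, starting and ending at unmatched vertices.
Path: W2 → J2
(J2 is unmatched in M, so the path is augmenting.)
Flipping edges along this path would increase |M| from 0 to 1.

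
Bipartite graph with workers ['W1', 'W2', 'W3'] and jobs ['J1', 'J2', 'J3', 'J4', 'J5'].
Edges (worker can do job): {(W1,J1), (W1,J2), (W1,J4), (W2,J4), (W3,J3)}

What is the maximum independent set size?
Maximum independent set = 5

By König's theorem:
- Min vertex cover = Max matching = 3
- Max independent set = Total vertices - Min vertex cover
- Max independent set = 8 - 3 = 5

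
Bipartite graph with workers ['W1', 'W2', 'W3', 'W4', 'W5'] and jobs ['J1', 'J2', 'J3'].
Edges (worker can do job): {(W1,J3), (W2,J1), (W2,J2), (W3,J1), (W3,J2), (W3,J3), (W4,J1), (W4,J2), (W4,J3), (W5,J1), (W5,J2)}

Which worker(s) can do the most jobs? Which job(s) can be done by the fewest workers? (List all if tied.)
Most versatile: W3, W4 (3 jobs); Least covered: J3 (3 workers)

Worker degrees (jobs they can do): W1:1, W2:2, W3:3, W4:3, W5:2
Job degrees (workers who can do it): J1:4, J2:4, J3:3

Maximum worker degree is 3, achieved by: W3, W4
Minimum job degree is 3, achieved by: J3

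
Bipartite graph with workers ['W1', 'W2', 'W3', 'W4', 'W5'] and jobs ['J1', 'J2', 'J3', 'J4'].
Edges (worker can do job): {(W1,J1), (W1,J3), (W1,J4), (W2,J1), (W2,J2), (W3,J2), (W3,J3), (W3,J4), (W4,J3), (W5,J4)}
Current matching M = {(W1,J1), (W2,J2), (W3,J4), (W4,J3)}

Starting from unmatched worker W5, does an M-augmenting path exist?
No augmenting path from W5

Alternating search from W5 reaches jobs: {J1, J2, J3, J4}.
Every reachable job is already matched in M, and following those matched edges back to workers exposes no further unvisited jobs.
No M-augmenting path from W5 exists.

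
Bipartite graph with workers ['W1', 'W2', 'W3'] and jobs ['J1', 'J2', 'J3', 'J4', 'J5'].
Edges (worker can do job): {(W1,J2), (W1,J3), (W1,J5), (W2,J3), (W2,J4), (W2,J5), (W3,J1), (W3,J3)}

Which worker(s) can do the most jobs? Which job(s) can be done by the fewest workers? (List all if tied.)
Most versatile: W1, W2 (3 jobs); Least covered: J1, J2, J4 (1 workers)

Worker degrees (jobs they can do): W1:3, W2:3, W3:2
Job degrees (workers who can do it): J1:1, J2:1, J3:3, J4:1, J5:2

Maximum worker degree is 3, achieved by: W1, W2
Minimum job degree is 1, achieved by: J1, J2, J4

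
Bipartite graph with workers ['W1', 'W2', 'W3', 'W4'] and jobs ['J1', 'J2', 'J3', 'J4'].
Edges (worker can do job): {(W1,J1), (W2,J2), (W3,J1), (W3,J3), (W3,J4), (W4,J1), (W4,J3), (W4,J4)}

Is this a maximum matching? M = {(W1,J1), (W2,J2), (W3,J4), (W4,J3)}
Yes, size 4 is maximum

Proposed matching has size 4.
Maximum matching size for this graph: 4.

This is a maximum matching.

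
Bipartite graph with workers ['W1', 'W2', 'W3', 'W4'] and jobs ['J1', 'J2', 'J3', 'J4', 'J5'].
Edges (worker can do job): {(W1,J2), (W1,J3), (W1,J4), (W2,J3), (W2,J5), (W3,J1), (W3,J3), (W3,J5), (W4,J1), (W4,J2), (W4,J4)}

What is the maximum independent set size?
Maximum independent set = 5

By König's theorem:
- Min vertex cover = Max matching = 4
- Max independent set = Total vertices - Min vertex cover
- Max independent set = 9 - 4 = 5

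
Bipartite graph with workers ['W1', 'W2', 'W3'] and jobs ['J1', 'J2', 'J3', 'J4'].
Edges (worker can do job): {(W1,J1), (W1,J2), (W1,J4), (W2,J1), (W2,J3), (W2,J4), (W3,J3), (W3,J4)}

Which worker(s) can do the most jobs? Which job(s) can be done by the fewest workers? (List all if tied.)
Most versatile: W1, W2 (3 jobs); Least covered: J2 (1 workers)

Worker degrees (jobs they can do): W1:3, W2:3, W3:2
Job degrees (workers who can do it): J1:2, J2:1, J3:2, J4:3

Maximum worker degree is 3, achieved by: W1, W2
Minimum job degree is 1, achieved by: J2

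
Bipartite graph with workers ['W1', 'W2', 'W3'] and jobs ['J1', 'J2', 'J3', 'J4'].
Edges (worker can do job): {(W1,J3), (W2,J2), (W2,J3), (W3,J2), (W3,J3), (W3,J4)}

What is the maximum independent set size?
Maximum independent set = 4

By König's theorem:
- Min vertex cover = Max matching = 3
- Max independent set = Total vertices - Min vertex cover
- Max independent set = 7 - 3 = 4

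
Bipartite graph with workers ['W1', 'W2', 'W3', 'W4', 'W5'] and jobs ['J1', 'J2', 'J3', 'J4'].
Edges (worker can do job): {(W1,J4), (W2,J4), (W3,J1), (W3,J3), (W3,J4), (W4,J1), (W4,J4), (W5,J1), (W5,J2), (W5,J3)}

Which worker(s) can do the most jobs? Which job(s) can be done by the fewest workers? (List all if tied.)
Most versatile: W3, W5 (3 jobs); Least covered: J2 (1 workers)

Worker degrees (jobs they can do): W1:1, W2:1, W3:3, W4:2, W5:3
Job degrees (workers who can do it): J1:3, J2:1, J3:2, J4:4

Maximum worker degree is 3, achieved by: W3, W5
Minimum job degree is 1, achieved by: J2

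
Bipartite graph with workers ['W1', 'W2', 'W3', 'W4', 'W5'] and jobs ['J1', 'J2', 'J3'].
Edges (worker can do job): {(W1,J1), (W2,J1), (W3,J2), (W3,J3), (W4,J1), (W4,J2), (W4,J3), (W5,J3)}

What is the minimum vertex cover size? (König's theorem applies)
Minimum vertex cover size = 3

By König's theorem: in bipartite graphs,
min vertex cover = max matching = 3

Maximum matching has size 3, so minimum vertex cover also has size 3.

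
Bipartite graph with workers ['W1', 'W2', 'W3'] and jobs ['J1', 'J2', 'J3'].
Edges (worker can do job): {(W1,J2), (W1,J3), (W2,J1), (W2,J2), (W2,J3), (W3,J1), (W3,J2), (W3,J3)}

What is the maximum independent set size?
Maximum independent set = 3

By König's theorem:
- Min vertex cover = Max matching = 3
- Max independent set = Total vertices - Min vertex cover
- Max independent set = 6 - 3 = 3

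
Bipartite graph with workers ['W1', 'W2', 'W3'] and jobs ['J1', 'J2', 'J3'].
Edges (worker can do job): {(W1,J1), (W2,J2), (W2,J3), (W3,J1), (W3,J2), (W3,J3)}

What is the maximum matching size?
Maximum matching size = 3

Maximum matching: {(W1,J1), (W2,J2), (W3,J3)}
Size: 3

This assigns 3 workers to 3 distinct jobs.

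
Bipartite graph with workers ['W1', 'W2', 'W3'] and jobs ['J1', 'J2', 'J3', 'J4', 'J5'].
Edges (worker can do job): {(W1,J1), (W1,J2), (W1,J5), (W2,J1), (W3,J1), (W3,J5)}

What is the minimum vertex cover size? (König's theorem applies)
Minimum vertex cover size = 3

By König's theorem: in bipartite graphs,
min vertex cover = max matching = 3

Maximum matching has size 3, so minimum vertex cover also has size 3.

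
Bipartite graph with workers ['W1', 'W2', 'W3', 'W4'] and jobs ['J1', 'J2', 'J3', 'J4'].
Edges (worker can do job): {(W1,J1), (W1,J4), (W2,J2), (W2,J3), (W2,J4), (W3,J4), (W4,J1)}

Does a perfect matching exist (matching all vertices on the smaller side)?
No, maximum matching has size 3 < 4

Maximum matching has size 3, need 4 for perfect matching.
Unmatched workers: ['W1']
Unmatched jobs: ['J2']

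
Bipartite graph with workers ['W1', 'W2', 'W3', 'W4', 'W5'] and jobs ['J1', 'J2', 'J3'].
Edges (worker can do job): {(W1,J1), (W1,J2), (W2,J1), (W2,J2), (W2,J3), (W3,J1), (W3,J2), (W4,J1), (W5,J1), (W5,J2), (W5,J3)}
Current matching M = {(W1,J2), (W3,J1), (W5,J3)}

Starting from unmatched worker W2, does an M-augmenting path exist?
No augmenting path from W2

Alternating search from W2 reaches jobs: {J1, J2, J3}.
Every reachable job is already matched in M, and following those matched edges back to workers exposes no further unvisited jobs.
No M-augmenting path from W2 exists.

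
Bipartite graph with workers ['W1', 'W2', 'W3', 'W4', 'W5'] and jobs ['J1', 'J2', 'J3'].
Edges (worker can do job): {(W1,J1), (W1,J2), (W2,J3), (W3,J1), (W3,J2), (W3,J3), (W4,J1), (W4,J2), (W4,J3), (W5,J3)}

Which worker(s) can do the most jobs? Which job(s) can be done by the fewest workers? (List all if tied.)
Most versatile: W3, W4 (3 jobs); Least covered: J1, J2 (3 workers)

Worker degrees (jobs they can do): W1:2, W2:1, W3:3, W4:3, W5:1
Job degrees (workers who can do it): J1:3, J2:3, J3:4

Maximum worker degree is 3, achieved by: W3, W4
Minimum job degree is 3, achieved by: J1, J2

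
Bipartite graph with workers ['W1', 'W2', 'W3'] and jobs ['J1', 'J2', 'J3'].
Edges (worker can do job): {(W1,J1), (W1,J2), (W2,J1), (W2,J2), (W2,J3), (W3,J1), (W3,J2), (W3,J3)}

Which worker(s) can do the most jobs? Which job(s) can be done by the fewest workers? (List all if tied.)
Most versatile: W2, W3 (3 jobs); Least covered: J3 (2 workers)

Worker degrees (jobs they can do): W1:2, W2:3, W3:3
Job degrees (workers who can do it): J1:3, J2:3, J3:2

Maximum worker degree is 3, achieved by: W2, W3
Minimum job degree is 2, achieved by: J3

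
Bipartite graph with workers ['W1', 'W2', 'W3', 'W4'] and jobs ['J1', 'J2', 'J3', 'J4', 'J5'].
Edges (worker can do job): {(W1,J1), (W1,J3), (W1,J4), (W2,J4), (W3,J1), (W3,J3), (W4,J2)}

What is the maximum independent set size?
Maximum independent set = 5

By König's theorem:
- Min vertex cover = Max matching = 4
- Max independent set = Total vertices - Min vertex cover
- Max independent set = 9 - 4 = 5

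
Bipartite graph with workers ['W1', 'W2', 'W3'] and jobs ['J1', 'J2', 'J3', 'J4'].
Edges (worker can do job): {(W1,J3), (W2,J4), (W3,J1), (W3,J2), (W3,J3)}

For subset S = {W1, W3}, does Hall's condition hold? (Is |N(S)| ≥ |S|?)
Yes: |N(S)| = 3, |S| = 2

Subset S = {W1, W3}
Neighbors N(S) = {J1, J2, J3}

|N(S)| = 3, |S| = 2
Hall's condition: |N(S)| ≥ |S| is satisfied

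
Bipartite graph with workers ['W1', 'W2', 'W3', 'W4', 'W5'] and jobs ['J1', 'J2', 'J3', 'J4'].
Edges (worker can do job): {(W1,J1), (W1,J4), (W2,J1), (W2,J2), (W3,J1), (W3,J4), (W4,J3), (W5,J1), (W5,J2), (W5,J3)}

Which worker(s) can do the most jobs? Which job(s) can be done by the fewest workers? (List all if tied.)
Most versatile: W5 (3 jobs); Least covered: J2, J3, J4 (2 workers)

Worker degrees (jobs they can do): W1:2, W2:2, W3:2, W4:1, W5:3
Job degrees (workers who can do it): J1:4, J2:2, J3:2, J4:2

Maximum worker degree is 3, achieved by: W5
Minimum job degree is 2, achieved by: J2, J3, J4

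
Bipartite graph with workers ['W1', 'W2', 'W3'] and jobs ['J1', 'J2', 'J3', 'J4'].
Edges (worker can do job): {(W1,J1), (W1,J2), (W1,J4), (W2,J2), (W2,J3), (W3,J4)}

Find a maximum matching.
Matching: {(W1,J1), (W2,J2), (W3,J4)}

Maximum matching (size 3):
  W1 → J1
  W2 → J2
  W3 → J4

Each worker is assigned to at most one job, and each job to at most one worker.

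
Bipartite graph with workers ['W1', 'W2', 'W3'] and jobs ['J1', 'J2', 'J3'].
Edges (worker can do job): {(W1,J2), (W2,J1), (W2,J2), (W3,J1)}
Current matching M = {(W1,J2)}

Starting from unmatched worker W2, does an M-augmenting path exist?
Yes: W2 → J1

An M-augmenting path alternates non-matching / matching edges, starting and ending at unmatched vertices.
Path: W2 → J1
(J1 is unmatched in M, so the path is augmenting.)
Flipping edges along this path would increase |M| from 1 to 2.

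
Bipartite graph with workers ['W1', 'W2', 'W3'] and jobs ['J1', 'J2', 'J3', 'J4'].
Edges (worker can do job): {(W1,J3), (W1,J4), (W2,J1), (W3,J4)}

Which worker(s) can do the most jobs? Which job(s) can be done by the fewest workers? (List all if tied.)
Most versatile: W1 (2 jobs); Least covered: J2 (0 workers)

Worker degrees (jobs they can do): W1:2, W2:1, W3:1
Job degrees (workers who can do it): J1:1, J2:0, J3:1, J4:2

Maximum worker degree is 2, achieved by: W1
Minimum job degree is 0, achieved by: J2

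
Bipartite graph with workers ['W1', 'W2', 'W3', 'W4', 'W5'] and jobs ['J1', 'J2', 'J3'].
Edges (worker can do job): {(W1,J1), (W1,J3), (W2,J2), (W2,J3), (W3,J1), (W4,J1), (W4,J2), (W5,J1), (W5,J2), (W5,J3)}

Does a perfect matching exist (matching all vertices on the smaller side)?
Yes, perfect matching exists (size 3)

Perfect matching: {(W3,J1), (W4,J2), (W5,J3)}
All 3 vertices on the smaller side are matched.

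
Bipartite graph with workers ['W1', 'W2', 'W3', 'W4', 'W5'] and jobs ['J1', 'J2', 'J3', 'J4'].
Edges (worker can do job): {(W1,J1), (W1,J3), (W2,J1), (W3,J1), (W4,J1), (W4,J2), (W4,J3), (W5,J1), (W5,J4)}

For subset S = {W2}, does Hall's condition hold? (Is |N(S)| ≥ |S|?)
Yes: |N(S)| = 1, |S| = 1

Subset S = {W2}
Neighbors N(S) = {J1}

|N(S)| = 1, |S| = 1
Hall's condition: |N(S)| ≥ |S| is satisfied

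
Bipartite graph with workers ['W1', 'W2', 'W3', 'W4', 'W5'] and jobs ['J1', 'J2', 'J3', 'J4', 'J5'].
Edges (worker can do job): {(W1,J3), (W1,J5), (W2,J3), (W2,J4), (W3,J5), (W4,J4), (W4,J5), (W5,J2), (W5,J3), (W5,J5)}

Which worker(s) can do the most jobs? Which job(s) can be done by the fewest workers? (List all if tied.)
Most versatile: W5 (3 jobs); Least covered: J1 (0 workers)

Worker degrees (jobs they can do): W1:2, W2:2, W3:1, W4:2, W5:3
Job degrees (workers who can do it): J1:0, J2:1, J3:3, J4:2, J5:4

Maximum worker degree is 3, achieved by: W5
Minimum job degree is 0, achieved by: J1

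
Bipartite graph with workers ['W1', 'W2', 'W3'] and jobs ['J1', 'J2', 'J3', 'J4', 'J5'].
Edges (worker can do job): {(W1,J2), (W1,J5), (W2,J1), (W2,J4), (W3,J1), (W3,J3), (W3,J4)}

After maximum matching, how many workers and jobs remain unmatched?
Unmatched: 0 workers, 2 jobs

Maximum matching size: 3
Workers: 3 total, 3 matched, 0 unmatched
Jobs: 5 total, 3 matched, 2 unmatched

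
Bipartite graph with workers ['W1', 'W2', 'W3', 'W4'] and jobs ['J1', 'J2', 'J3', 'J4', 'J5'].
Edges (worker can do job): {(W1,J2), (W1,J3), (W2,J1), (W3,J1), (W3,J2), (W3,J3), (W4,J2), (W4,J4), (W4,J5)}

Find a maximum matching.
Matching: {(W1,J3), (W2,J1), (W3,J2), (W4,J4)}

Maximum matching (size 4):
  W1 → J3
  W2 → J1
  W3 → J2
  W4 → J4

Each worker is assigned to at most one job, and each job to at most one worker.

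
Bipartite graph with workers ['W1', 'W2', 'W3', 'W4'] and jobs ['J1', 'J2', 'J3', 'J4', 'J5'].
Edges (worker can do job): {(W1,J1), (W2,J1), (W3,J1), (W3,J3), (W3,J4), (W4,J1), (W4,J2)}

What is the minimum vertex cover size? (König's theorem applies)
Minimum vertex cover size = 3

By König's theorem: in bipartite graphs,
min vertex cover = max matching = 3

Maximum matching has size 3, so minimum vertex cover also has size 3.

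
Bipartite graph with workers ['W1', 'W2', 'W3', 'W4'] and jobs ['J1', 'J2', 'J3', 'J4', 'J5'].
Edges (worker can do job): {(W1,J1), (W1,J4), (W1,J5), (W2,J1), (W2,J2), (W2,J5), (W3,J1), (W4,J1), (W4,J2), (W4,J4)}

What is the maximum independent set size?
Maximum independent set = 5

By König's theorem:
- Min vertex cover = Max matching = 4
- Max independent set = Total vertices - Min vertex cover
- Max independent set = 9 - 4 = 5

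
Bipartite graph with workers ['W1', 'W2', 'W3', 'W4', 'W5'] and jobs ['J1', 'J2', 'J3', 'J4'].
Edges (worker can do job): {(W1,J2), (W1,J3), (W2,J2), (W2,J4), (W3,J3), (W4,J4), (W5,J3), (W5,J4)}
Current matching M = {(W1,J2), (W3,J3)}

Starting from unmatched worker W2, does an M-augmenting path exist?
Yes: W2 → J4

An M-augmenting path alternates non-matching / matching edges, starting and ending at unmatched vertices.
Path: W2 → J4
(J4 is unmatched in M, so the path is augmenting.)
Flipping edges along this path would increase |M| from 2 to 3.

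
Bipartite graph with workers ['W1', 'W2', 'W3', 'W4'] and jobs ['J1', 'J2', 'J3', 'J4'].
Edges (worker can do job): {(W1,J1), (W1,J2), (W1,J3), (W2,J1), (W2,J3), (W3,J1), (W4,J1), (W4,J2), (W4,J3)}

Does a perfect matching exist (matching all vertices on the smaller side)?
No, maximum matching has size 3 < 4

Maximum matching has size 3, need 4 for perfect matching.
Unmatched workers: ['W3']
Unmatched jobs: ['J4']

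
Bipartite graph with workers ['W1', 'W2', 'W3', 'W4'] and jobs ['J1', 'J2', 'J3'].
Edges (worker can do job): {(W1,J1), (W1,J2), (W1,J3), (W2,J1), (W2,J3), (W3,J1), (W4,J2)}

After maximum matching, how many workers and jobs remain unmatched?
Unmatched: 1 workers, 0 jobs

Maximum matching size: 3
Workers: 4 total, 3 matched, 1 unmatched
Jobs: 3 total, 3 matched, 0 unmatched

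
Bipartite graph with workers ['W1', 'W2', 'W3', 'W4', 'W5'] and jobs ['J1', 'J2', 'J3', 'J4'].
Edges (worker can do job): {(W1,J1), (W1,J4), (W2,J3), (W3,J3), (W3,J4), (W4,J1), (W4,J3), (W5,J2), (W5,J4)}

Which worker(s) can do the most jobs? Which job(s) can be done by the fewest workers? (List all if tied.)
Most versatile: W1, W3, W4, W5 (2 jobs); Least covered: J2 (1 workers)

Worker degrees (jobs they can do): W1:2, W2:1, W3:2, W4:2, W5:2
Job degrees (workers who can do it): J1:2, J2:1, J3:3, J4:3

Maximum worker degree is 2, achieved by: W1, W3, W4, W5
Minimum job degree is 1, achieved by: J2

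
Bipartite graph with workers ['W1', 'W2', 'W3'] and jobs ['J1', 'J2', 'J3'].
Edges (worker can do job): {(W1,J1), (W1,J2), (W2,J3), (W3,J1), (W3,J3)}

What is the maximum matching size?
Maximum matching size = 3

Maximum matching: {(W1,J2), (W2,J3), (W3,J1)}
Size: 3

This assigns 3 workers to 3 distinct jobs.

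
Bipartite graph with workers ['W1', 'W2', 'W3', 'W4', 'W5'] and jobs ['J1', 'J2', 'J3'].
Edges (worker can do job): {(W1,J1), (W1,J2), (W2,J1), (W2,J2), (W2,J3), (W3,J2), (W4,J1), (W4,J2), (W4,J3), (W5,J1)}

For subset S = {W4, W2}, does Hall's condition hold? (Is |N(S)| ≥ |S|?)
Yes: |N(S)| = 3, |S| = 2

Subset S = {W4, W2}
Neighbors N(S) = {J1, J2, J3}

|N(S)| = 3, |S| = 2
Hall's condition: |N(S)| ≥ |S| is satisfied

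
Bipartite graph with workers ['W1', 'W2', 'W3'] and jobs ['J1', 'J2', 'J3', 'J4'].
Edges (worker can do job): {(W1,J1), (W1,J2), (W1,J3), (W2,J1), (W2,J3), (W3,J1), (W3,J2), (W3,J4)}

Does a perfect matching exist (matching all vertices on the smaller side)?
Yes, perfect matching exists (size 3)

Perfect matching: {(W1,J3), (W2,J1), (W3,J2)}
All 3 vertices on the smaller side are matched.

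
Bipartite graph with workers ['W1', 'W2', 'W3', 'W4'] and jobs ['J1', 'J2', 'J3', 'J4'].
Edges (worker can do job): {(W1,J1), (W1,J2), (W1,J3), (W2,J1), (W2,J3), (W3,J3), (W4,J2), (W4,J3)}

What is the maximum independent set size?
Maximum independent set = 5

By König's theorem:
- Min vertex cover = Max matching = 3
- Max independent set = Total vertices - Min vertex cover
- Max independent set = 8 - 3 = 5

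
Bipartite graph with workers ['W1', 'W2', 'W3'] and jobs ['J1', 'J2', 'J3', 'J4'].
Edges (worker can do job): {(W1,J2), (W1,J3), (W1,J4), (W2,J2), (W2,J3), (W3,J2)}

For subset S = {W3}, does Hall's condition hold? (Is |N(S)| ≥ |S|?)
Yes: |N(S)| = 1, |S| = 1

Subset S = {W3}
Neighbors N(S) = {J2}

|N(S)| = 1, |S| = 1
Hall's condition: |N(S)| ≥ |S| is satisfied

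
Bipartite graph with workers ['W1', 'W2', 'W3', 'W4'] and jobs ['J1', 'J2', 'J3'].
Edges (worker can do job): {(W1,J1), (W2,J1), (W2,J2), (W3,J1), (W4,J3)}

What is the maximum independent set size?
Maximum independent set = 4

By König's theorem:
- Min vertex cover = Max matching = 3
- Max independent set = Total vertices - Min vertex cover
- Max independent set = 7 - 3 = 4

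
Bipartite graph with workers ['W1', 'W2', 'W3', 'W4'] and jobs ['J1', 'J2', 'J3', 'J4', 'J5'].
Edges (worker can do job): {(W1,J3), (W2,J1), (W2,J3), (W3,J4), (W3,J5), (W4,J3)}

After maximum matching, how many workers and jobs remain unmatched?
Unmatched: 1 workers, 2 jobs

Maximum matching size: 3
Workers: 4 total, 3 matched, 1 unmatched
Jobs: 5 total, 3 matched, 2 unmatched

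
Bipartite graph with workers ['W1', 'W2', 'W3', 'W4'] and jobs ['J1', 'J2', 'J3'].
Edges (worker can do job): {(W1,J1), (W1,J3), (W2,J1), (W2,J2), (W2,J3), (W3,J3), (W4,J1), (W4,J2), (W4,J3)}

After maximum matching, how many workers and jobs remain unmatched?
Unmatched: 1 workers, 0 jobs

Maximum matching size: 3
Workers: 4 total, 3 matched, 1 unmatched
Jobs: 3 total, 3 matched, 0 unmatched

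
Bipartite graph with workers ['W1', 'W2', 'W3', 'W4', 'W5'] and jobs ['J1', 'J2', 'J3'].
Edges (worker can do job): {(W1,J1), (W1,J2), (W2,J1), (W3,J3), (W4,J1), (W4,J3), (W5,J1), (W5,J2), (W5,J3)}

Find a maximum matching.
Matching: {(W1,J2), (W3,J3), (W5,J1)}

Maximum matching (size 3):
  W1 → J2
  W3 → J3
  W5 → J1

Each worker is assigned to at most one job, and each job to at most one worker.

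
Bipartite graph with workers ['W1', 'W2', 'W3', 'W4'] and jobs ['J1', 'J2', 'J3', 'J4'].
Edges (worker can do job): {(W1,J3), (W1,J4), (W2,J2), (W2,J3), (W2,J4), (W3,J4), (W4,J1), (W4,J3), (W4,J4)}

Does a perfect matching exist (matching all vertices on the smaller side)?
Yes, perfect matching exists (size 4)

Perfect matching: {(W1,J3), (W2,J2), (W3,J4), (W4,J1)}
All 4 vertices on the smaller side are matched.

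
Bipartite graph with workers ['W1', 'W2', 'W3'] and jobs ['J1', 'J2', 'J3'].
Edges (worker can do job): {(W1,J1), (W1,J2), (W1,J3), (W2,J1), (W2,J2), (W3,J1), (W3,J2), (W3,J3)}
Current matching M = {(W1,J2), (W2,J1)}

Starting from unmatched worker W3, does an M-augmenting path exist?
Yes: W3 → J3

An M-augmenting path alternates non-matching / matching edges, starting and ending at unmatched vertices.
Path: W3 → J3
(J3 is unmatched in M, so the path is augmenting.)
Flipping edges along this path would increase |M| from 2 to 3.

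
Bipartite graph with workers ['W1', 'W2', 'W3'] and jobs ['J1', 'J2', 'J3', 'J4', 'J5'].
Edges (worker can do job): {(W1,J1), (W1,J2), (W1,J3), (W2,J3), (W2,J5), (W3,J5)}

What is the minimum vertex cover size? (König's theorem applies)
Minimum vertex cover size = 3

By König's theorem: in bipartite graphs,
min vertex cover = max matching = 3

Maximum matching has size 3, so minimum vertex cover also has size 3.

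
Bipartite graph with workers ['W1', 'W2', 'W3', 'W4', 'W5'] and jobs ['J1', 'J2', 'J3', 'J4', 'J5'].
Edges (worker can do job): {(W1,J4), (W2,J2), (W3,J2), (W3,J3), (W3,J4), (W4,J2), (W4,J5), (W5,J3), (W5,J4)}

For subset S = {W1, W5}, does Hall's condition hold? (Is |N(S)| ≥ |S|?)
Yes: |N(S)| = 2, |S| = 2

Subset S = {W1, W5}
Neighbors N(S) = {J3, J4}

|N(S)| = 2, |S| = 2
Hall's condition: |N(S)| ≥ |S| is satisfied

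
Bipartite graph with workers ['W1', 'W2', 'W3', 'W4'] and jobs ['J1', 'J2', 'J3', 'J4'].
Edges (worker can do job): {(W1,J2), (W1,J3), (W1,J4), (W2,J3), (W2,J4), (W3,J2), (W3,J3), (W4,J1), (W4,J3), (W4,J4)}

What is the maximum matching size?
Maximum matching size = 4

Maximum matching: {(W1,J3), (W2,J4), (W3,J2), (W4,J1)}
Size: 4

This assigns 4 workers to 4 distinct jobs.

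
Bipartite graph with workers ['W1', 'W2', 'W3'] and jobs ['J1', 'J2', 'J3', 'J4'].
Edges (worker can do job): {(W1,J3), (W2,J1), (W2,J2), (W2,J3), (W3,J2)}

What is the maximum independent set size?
Maximum independent set = 4

By König's theorem:
- Min vertex cover = Max matching = 3
- Max independent set = Total vertices - Min vertex cover
- Max independent set = 7 - 3 = 4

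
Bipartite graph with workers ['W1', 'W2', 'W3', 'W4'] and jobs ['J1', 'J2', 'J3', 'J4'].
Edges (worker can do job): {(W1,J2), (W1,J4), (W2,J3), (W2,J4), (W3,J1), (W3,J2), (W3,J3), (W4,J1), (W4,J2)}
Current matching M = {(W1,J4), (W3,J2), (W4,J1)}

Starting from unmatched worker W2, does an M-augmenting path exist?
Yes: W2 → J4 → W1 → J2 → W3 → J3

An M-augmenting path alternates non-matching / matching edges, starting and ending at unmatched vertices.
Path: W2 → J4 → W1 → J2 → W3 → J3
(J3 is unmatched in M, so the path is augmenting.)
Flipping edges along this path would increase |M| from 3 to 4.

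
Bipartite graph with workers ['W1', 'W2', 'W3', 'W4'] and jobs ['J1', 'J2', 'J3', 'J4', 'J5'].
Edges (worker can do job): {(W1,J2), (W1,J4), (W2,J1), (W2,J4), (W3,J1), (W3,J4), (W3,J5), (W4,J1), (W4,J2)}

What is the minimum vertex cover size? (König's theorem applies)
Minimum vertex cover size = 4

By König's theorem: in bipartite graphs,
min vertex cover = max matching = 4

Maximum matching has size 4, so minimum vertex cover also has size 4.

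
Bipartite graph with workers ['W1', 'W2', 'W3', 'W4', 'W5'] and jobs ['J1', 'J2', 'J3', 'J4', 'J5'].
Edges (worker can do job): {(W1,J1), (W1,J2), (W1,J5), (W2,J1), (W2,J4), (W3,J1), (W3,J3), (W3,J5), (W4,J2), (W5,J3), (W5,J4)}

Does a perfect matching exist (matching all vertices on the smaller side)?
Yes, perfect matching exists (size 5)

Perfect matching: {(W1,J1), (W2,J4), (W3,J5), (W4,J2), (W5,J3)}
All 5 vertices on the smaller side are matched.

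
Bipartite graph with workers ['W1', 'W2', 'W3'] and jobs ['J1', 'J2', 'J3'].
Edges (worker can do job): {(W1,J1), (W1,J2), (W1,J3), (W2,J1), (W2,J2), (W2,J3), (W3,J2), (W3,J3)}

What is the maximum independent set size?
Maximum independent set = 3

By König's theorem:
- Min vertex cover = Max matching = 3
- Max independent set = Total vertices - Min vertex cover
- Max independent set = 6 - 3 = 3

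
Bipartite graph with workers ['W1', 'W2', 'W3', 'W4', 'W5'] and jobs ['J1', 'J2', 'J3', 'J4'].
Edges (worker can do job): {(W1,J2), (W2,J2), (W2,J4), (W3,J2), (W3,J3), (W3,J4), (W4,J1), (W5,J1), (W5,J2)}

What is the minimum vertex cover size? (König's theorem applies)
Minimum vertex cover size = 4

By König's theorem: in bipartite graphs,
min vertex cover = max matching = 4

Maximum matching has size 4, so minimum vertex cover also has size 4.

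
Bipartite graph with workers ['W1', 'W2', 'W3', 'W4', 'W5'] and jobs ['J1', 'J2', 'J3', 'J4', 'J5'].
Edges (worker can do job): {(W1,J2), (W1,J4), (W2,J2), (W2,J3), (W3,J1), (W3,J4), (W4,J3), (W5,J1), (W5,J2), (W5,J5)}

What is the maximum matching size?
Maximum matching size = 5

Maximum matching: {(W1,J4), (W2,J2), (W3,J1), (W4,J3), (W5,J5)}
Size: 5

This assigns 5 workers to 5 distinct jobs.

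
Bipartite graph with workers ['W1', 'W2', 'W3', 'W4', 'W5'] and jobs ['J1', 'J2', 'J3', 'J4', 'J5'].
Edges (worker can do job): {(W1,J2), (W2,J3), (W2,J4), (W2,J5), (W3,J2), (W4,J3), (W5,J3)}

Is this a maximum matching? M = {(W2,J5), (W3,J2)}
No, size 2 is not maximum

Proposed matching has size 2.
Maximum matching size for this graph: 3.

This is NOT maximum - can be improved to size 3.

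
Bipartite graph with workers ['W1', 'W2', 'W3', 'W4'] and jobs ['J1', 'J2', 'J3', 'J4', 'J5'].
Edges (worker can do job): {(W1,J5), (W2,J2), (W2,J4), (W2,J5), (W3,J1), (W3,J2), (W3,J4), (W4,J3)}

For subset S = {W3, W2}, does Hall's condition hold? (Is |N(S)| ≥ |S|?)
Yes: |N(S)| = 4, |S| = 2

Subset S = {W3, W2}
Neighbors N(S) = {J1, J2, J4, J5}

|N(S)| = 4, |S| = 2
Hall's condition: |N(S)| ≥ |S| is satisfied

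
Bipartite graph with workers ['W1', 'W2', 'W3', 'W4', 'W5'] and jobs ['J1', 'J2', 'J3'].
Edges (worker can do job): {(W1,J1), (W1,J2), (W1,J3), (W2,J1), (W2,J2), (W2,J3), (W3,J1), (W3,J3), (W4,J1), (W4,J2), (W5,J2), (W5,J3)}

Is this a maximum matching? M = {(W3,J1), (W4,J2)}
No, size 2 is not maximum

Proposed matching has size 2.
Maximum matching size for this graph: 3.

This is NOT maximum - can be improved to size 3.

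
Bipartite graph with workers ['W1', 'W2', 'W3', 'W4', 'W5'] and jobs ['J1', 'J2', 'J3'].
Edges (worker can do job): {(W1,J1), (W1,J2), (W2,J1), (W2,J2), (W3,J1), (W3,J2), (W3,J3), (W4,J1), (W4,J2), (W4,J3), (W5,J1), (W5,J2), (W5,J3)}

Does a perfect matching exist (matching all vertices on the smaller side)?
Yes, perfect matching exists (size 3)

Perfect matching: {(W3,J1), (W4,J2), (W5,J3)}
All 3 vertices on the smaller side are matched.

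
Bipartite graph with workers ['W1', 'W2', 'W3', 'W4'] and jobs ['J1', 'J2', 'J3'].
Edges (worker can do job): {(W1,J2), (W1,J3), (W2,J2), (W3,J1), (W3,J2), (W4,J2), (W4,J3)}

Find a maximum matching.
Matching: {(W1,J2), (W3,J1), (W4,J3)}

Maximum matching (size 3):
  W1 → J2
  W3 → J1
  W4 → J3

Each worker is assigned to at most one job, and each job to at most one worker.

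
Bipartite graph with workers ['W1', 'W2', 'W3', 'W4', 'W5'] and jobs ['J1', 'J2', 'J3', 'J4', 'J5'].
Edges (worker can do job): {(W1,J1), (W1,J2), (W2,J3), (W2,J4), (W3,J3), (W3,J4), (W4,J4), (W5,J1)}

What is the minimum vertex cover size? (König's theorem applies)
Minimum vertex cover size = 4

By König's theorem: in bipartite graphs,
min vertex cover = max matching = 4

Maximum matching has size 4, so minimum vertex cover also has size 4.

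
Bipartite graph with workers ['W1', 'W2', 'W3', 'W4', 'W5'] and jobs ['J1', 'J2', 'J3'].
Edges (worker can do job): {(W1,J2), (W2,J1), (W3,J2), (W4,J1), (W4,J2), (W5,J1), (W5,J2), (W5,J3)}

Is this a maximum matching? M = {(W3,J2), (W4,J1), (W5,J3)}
Yes, size 3 is maximum

Proposed matching has size 3.
Maximum matching size for this graph: 3.

This is a maximum matching.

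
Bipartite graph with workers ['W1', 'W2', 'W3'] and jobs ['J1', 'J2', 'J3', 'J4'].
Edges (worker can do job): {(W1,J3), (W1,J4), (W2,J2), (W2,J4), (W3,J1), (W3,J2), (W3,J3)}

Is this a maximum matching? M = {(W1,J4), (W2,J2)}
No, size 2 is not maximum

Proposed matching has size 2.
Maximum matching size for this graph: 3.

This is NOT maximum - can be improved to size 3.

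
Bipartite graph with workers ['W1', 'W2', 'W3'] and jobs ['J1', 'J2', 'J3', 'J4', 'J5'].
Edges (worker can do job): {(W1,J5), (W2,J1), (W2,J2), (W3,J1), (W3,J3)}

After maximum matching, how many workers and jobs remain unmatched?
Unmatched: 0 workers, 2 jobs

Maximum matching size: 3
Workers: 3 total, 3 matched, 0 unmatched
Jobs: 5 total, 3 matched, 2 unmatched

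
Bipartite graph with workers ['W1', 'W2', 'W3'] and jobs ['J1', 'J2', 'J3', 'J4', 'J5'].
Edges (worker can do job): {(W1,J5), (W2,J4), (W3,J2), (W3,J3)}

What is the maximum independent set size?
Maximum independent set = 5

By König's theorem:
- Min vertex cover = Max matching = 3
- Max independent set = Total vertices - Min vertex cover
- Max independent set = 8 - 3 = 5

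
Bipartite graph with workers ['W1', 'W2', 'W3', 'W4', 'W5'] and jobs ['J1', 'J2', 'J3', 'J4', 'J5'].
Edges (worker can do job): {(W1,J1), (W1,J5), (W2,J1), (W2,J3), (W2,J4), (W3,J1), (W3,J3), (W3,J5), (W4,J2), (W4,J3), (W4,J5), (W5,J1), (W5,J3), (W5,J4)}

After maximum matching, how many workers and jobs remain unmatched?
Unmatched: 0 workers, 0 jobs

Maximum matching size: 5
Workers: 5 total, 5 matched, 0 unmatched
Jobs: 5 total, 5 matched, 0 unmatched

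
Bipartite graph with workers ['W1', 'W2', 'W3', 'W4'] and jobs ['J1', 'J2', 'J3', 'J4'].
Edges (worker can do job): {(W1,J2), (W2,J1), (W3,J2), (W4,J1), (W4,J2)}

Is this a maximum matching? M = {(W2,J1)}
No, size 1 is not maximum

Proposed matching has size 1.
Maximum matching size for this graph: 2.

This is NOT maximum - can be improved to size 2.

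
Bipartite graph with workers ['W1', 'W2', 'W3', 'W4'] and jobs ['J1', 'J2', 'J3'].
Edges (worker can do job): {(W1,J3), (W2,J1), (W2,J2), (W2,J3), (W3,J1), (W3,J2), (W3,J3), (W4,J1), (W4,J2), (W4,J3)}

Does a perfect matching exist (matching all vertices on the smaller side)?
Yes, perfect matching exists (size 3)

Perfect matching: {(W2,J2), (W3,J3), (W4,J1)}
All 3 vertices on the smaller side are matched.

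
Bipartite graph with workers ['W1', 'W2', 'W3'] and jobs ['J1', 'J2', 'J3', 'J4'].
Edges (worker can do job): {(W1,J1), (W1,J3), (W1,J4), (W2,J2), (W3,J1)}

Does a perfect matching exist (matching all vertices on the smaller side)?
Yes, perfect matching exists (size 3)

Perfect matching: {(W1,J4), (W2,J2), (W3,J1)}
All 3 vertices on the smaller side are matched.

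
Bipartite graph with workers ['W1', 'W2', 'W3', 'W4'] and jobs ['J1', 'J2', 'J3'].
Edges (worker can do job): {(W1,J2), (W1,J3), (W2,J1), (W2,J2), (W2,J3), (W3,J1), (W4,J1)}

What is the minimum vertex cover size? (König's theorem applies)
Minimum vertex cover size = 3

By König's theorem: in bipartite graphs,
min vertex cover = max matching = 3

Maximum matching has size 3, so minimum vertex cover also has size 3.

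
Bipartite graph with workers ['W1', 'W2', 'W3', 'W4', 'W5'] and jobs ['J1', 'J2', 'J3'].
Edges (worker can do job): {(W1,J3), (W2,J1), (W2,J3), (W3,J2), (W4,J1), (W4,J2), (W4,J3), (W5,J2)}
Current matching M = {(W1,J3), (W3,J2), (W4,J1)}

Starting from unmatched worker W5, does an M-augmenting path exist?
No augmenting path from W5

Alternating search from W5 reaches jobs: {J2}.
Every reachable job is already matched in M, and following those matched edges back to workers exposes no further unvisited jobs.
No M-augmenting path from W5 exists.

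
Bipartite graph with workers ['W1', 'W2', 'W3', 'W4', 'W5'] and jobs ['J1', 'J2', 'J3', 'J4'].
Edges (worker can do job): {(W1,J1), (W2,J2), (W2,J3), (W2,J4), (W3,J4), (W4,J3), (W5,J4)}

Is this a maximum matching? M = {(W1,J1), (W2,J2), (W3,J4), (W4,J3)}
Yes, size 4 is maximum

Proposed matching has size 4.
Maximum matching size for this graph: 4.

This is a maximum matching.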